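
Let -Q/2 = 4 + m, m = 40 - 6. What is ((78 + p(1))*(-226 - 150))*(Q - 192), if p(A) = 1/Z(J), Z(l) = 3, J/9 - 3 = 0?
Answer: 23680480/3 ≈ 7.8935e+6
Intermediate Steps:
J = 27 (J = 27 + 9*0 = 27 + 0 = 27)
m = 34
p(A) = 1/3
Q = -76 (Q = -2*(4 + 34) = -2*38 = -76)
((78 + p(1))*(-226 - 150))*(Q - 192) = ((78 + 1/3)*(-226 - 150))*(-76 - 192) = ((235/3)*(-376))*(-268) = -88360/3*(-268) = 23680480/3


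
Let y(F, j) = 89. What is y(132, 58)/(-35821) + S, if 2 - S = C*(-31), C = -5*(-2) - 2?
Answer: 8955161/35821 ≈ 250.00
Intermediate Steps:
C = 8 (C = 10 - 2 = 8)
S = 250 (S = 2 - 8*(-31) = 2 - 1*(-248) = 2 + 248 = 250)
y(132, 58)/(-35821) + S = 89/(-35821) + 250 = 89*(-1/35821) + 250 = -89/35821 + 250 = 8955161/35821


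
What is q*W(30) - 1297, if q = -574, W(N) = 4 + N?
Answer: -20813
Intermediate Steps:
q*W(30) - 1297 = -574*(4 + 30) - 1297 = -574*34 - 1297 = -19516 - 1297 = -20813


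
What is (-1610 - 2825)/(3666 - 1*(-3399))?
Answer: -887/1413 ≈ -0.62774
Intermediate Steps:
(-1610 - 2825)/(3666 - 1*(-3399)) = -4435/(3666 + 3399) = -4435/7065 = -4435*1/7065 = -887/1413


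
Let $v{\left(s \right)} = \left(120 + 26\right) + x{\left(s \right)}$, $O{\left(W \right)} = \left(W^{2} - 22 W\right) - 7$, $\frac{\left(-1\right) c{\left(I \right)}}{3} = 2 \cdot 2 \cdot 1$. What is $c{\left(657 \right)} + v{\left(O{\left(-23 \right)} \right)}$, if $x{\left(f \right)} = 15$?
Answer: $149$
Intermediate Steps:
$c{\left(I \right)} = -12$ ($c{\left(I \right)} = - 3 \cdot 2 \cdot 2 \cdot 1 = - 3 \cdot 4 \cdot 1 = \left(-3\right) 4 = -12$)
$O{\left(W \right)} = -7 + W^{2} - 22 W$
$v{\left(s \right)} = 161$ ($v{\left(s \right)} = \left(120 + 26\right) + 15 = 146 + 15 = 161$)
$c{\left(657 \right)} + v{\left(O{\left(-23 \right)} \right)} = -12 + 161 = 149$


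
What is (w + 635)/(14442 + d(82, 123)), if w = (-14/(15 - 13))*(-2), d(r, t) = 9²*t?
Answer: 649/24405 ≈ 0.026593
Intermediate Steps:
d(r, t) = 81*t
w = 14 (w = (-14/2)*(-2) = ((½)*(-14))*(-2) = -7*(-2) = 14)
(w + 635)/(14442 + d(82, 123)) = (14 + 635)/(14442 + 81*123) = 649/(14442 + 9963) = 649/24405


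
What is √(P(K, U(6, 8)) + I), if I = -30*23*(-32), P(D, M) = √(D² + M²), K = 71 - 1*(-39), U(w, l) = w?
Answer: √(22080 + 2*√3034) ≈ 148.96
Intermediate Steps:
K = 110 (K = 71 + 39 = 110)
I = 22080 (I = -690*(-32) = 22080)
√(P(K, U(6, 8)) + I) = √(√(110² + 6²) + 22080) = √(√(12100 + 36) + 22080) = √(√12136 + 22080) = √(2*√3034 + 22080) = √(22080 + 2*√3034)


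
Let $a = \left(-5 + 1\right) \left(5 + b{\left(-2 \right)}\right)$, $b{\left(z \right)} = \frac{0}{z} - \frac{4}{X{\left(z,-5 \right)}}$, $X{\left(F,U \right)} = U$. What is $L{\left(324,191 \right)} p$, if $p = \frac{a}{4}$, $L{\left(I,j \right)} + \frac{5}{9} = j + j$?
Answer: $- \frac{99557}{45} \approx -2212.4$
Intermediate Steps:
$L{\left(I,j \right)} = - \frac{5}{9} + 2 j$ ($L{\left(I,j \right)} = - \frac{5}{9} + \left(j + j\right) = - \frac{5}{9} + 2 j$)
$b{\left(z \right)} = \frac{4}{5}$ ($b{\left(z \right)} = \frac{0}{z} - \frac{4}{-5} = 0 - - \frac{4}{5} = 0 + \frac{4}{5} = \frac{4}{5}$)
$a = - \frac{116}{5}$ ($a = \left(-5 + 1\right) \left(5 + \frac{4}{5}\right) = \left(-4\right) \frac{29}{5} = - \frac{116}{5} \approx -23.2$)
$p = - \frac{29}{5}$ ($p = - \frac{116}{5 \cdot 4} = \left(- \frac{116}{5}\right) \frac{1}{4} = - \frac{29}{5} \approx -5.8$)
$L{\left(324,191 \right)} p = \left(- \frac{5}{9} + 2 \cdot 191\right) \left(- \frac{29}{5}\right) = \left(- \frac{5}{9} + 382\right) \left(- \frac{29}{5}\right) = \frac{3433}{9} \left(- \frac{29}{5}\right) = - \frac{99557}{45}$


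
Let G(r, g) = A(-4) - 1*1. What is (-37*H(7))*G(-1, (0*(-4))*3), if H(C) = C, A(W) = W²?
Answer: -3885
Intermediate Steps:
G(r, g) = 15 (G(r, g) = (-4)² - 1*1 = 16 - 1 = 15)
(-37*H(7))*G(-1, (0*(-4))*3) = -37*7*15 = -259*15 = -3885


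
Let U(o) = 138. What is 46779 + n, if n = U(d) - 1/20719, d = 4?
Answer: 972073322/20719 ≈ 46917.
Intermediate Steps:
n = 2859221/20719 (n = 138 - 1/20719 = 2859221/20719 ≈ 138.00)
46779 + n = 46779 + 2859221/20719 = 972073322/20719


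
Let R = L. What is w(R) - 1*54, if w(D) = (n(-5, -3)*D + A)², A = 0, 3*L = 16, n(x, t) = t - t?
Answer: -54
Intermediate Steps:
n(x, t) = 0
L = 16/3 (L = (⅓)*16 = 16/3 ≈ 5.3333)
R = 16/3 ≈ 5.3333
w(D) = 0 (w(D) = (0*D + 0)² = (0 + 0)² = 0² = 0)
w(R) - 1*54 = 0 - 1*54 = 0 - 54 = -54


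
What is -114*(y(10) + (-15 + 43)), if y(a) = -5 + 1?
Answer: -2736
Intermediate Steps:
y(a) = -4
-114*(y(10) + (-15 + 43)) = -114*(-4 + (-15 + 43)) = -114*(-4 + 28) = -114*24 = -2736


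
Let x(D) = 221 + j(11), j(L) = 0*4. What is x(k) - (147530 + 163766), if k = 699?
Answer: -311075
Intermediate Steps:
j(L) = 0
x(D) = 221 (x(D) = 221 + 0 = 221)
x(k) - (147530 + 163766) = 221 - (147530 + 163766) = 221 - 1*311296 = 221 - 311296 = -311075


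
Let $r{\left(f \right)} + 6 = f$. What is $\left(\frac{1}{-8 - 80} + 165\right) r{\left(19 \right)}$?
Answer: $\frac{188747}{88} \approx 2144.9$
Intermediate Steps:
$r{\left(f \right)} = -6 + f$
$\left(\frac{1}{-8 - 80} + 165\right) r{\left(19 \right)} = \left(\frac{1}{-8 - 80} + 165\right) \left(-6 + 19\right) = \left(\frac{1}{-88} + 165\right) 13 = \left(- \frac{1}{88} + 165\right) 13 = \frac{14519}{88} \cdot 13 = \frac{188747}{88}$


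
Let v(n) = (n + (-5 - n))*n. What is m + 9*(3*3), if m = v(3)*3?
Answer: 36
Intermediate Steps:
v(n) = -5*n
m = -45 (m = -5*3*3 = -15*3 = -45)
m + 9*(3*3) = -45 + 9*(3*3) = -45 + 9*9 = -45 + 81 = 36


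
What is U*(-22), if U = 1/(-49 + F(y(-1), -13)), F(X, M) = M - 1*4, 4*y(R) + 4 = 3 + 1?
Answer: ⅓ ≈ 0.33333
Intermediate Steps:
y(R) = 0 (y(R) = -1 + (3 + 1)/4 = -1 + (¼)*4 = -1 + 1 = 0)
F(X, M) = -4 + M (F(X, M) = M - 4 = -4 + M)
U = -1/66 (U = 1/(-49 + (-4 - 13)) = 1/(-49 - 17) = 1/(-66) = -1/66 ≈ -0.015152)
U*(-22) = -1/66*(-22) = ⅓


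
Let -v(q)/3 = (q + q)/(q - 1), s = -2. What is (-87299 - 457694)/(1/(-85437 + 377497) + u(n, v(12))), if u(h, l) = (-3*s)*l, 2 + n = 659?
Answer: 1750877211380/126169909 ≈ 13877.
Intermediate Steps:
n = 657 (n = -2 + 659 = 657)
v(q) = -6*q/(-1 + q) (v(q) = -3*(q + q)/(q - 1) = -3*2*q/(-1 + q) = -6*q/(-1 + q))
u(h, l) = 6*l (u(h, l) = (-3*(-2))*l = 6*l)
(-87299 - 457694)/(1/(-85437 + 377497) + u(n, v(12))) = (-87299 - 457694)/(1/(-85437 + 377497) + 6*(-6*12/(-1 + 12))) = -544993/(1/292060 + 6*(-6*12/11)) = -544993/(1/292060 + 6*(-6*12*1/11)) = -544993/(1/292060 + 6*(-72/11)) = -544993/(1/292060 - 432/11) = -544993/(-126169909/3212660) = -544993*(-3212660/126169909) = 1750877211380/126169909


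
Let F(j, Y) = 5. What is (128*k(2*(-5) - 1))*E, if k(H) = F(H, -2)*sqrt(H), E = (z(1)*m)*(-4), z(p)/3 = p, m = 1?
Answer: -7680*I*sqrt(11) ≈ -25472.0*I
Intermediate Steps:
z(p) = 3*p
E = -12 (E = ((3*1)*1)*(-4) = (3*1)*(-4) = 3*(-4) = -12)
k(H) = 5*sqrt(H)
(128*k(2*(-5) - 1))*E = (128*(5*sqrt(2*(-5) - 1)))*(-12) = (128*(5*sqrt(-10 - 1)))*(-12) = (128*(5*sqrt(-11)))*(-12) = (128*(5*(I*sqrt(11))))*(-12) = (128*(5*I*sqrt(11)))*(-12) = (640*I*sqrt(11))*(-12) = -7680*I*sqrt(11)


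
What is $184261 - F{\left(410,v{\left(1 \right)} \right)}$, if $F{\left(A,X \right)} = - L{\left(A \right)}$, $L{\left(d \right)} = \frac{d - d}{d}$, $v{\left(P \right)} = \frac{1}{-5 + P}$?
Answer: $184261$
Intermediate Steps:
$L{\left(d \right)} = 0$ ($L{\left(d \right)} = \frac{0}{d} = 0$)
$F{\left(A,X \right)} = 0$ ($F{\left(A,X \right)} = \left(-1\right) 0 = 0$)
$184261 - F{\left(410,v{\left(1 \right)} \right)} = 184261 - 0 = 184261 + 0 = 184261$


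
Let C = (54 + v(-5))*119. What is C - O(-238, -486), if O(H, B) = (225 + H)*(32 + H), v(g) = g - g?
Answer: 3748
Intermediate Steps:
v(g) = 0
C = 6426 (C = (54 + 0)*119 = 54*119 = 6426)
O(H, B) = (32 + H)*(225 + H)
C - O(-238, -486) = 6426 - (7200 + (-238)² + 257*(-238)) = 6426 - (7200 + 56644 - 61166) = 6426 - 1*2678 = 6426 - 2678 = 3748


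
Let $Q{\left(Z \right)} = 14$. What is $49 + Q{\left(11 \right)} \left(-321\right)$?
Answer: $-4445$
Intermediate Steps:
$49 + Q{\left(11 \right)} \left(-321\right) = 49 + 14 \left(-321\right) = 49 - 4494 = -4445$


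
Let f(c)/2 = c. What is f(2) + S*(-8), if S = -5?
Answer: 44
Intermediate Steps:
f(c) = 2*c
f(2) + S*(-8) = 2*2 - 5*(-8) = 4 + 40 = 44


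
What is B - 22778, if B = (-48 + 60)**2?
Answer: -22634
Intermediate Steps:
B = 144 (B = 12**2 = 144)
B - 22778 = 144 - 22778 = -22634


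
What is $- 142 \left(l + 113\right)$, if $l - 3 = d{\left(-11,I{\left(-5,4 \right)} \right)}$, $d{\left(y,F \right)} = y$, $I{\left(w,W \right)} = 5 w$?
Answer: $-14910$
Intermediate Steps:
$l = -8$ ($l = 3 - 11 = -8$)
$- 142 \left(l + 113\right) = - 142 \left(-8 + 113\right) = \left(-142\right) 105 = -14910$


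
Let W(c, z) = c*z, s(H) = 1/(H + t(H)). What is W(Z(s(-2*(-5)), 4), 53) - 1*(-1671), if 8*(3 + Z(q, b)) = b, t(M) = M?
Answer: 3077/2 ≈ 1538.5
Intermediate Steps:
s(H) = 1/(2*H) (s(H) = 1/(H + H) = 1/(2*H))
Z(q, b) = -3 + b/8
W(Z(s(-2*(-5)), 4), 53) - 1*(-1671) = (-3 + (⅛)*4)*53 - 1*(-1671) = (-3 + ½)*53 + 1671 = -5/2*53 + 1671 = -265/2 + 1671 = 3077/2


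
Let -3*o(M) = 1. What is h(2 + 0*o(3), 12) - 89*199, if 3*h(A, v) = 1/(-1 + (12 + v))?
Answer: -1222058/69 ≈ -17711.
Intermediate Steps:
o(M) = -⅓ (o(M) = -⅓*1 = -⅓)
h(A, v) = 1/(3*(11 + v)) (h(A, v) = 1/(3*(-1 + (12 + v))) = 1/(3*(11 + v)))
h(2 + 0*o(3), 12) - 89*199 = 1/(3*(11 + 12)) - 89*199 = (⅓)/23 - 17711 = (⅓)*(1/23) - 17711 = 1/69 - 17711 = -1222058/69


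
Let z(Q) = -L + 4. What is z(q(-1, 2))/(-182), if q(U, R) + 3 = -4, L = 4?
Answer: 0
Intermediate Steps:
q(U, R) = -7 (q(U, R) = -3 - 4 = -7)
z(Q) = 0 (z(Q) = -1*4 + 4 = -4 + 4 = 0)
z(q(-1, 2))/(-182) = 0/(-182) = 0*(-1/182) = 0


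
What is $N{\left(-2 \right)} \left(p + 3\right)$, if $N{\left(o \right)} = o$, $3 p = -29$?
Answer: $\frac{40}{3} \approx 13.333$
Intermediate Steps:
$p = - \frac{29}{3}$ ($p = \frac{1}{3} \left(-29\right) = - \frac{29}{3} \approx -9.6667$)
$N{\left(-2 \right)} \left(p + 3\right) = - 2 \left(- \frac{29}{3} + 3\right) = \left(-2\right) \left(- \frac{20}{3}\right) = \frac{40}{3}$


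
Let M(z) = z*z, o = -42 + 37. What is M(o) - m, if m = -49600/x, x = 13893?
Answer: 396925/13893 ≈ 28.570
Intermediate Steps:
m = -49600/13893 ≈ -3.5701
o = -5
M(z) = z**2
M(o) - m = (-5)**2 - 1*(-49600/13893) = 25 + 49600/13893 = 396925/13893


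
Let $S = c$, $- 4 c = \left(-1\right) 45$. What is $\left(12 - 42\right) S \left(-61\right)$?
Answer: $\frac{41175}{2} \approx 20588.0$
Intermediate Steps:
$c = \frac{45}{4}$ ($c = - \frac{\left(-1\right) 45}{4} = \left(- \frac{1}{4}\right) \left(-45\right) = \frac{45}{4} \approx 11.25$)
$S = \frac{45}{4} \approx 11.25$
$\left(12 - 42\right) S \left(-61\right) = \left(12 - 42\right) \frac{45}{4} \left(-61\right) = \left(-30\right) \frac{45}{4} \left(-61\right) = \left(- \frac{675}{2}\right) \left(-61\right) = \frac{41175}{2}$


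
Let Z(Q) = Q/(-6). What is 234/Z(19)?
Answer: -1404/19 ≈ -73.895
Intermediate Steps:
Z(Q) = -Q/6 (Z(Q) = Q*(-1/6) = -Q/6)
234/Z(19) = 234/((-1/6*19)) = 234/(-19/6) = 234*(-6/19) = -1404/19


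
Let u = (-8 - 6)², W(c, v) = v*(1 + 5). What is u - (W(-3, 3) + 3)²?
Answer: -245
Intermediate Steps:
W(c, v) = 6*v (W(c, v) = v*6 = 6*v)
u = 196 (u = (-14)² = 196)
u - (W(-3, 3) + 3)² = 196 - (6*3 + 3)² = 196 - (18 + 3)² = 196 - 1*21² = 196 - 1*441 = 196 - 441 = -245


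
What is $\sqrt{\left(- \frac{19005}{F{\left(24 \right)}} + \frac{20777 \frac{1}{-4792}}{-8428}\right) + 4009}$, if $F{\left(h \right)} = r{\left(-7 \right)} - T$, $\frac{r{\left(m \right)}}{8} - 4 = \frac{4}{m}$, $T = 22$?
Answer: $\frac{\sqrt{381597439160027514}}{27405448} \approx 22.541$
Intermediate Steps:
$r{\left(m \right)} = 32 + \frac{32}{m}$ ($r{\left(m \right)} = 32 + 8 \frac{4}{m} = 32 + \frac{32}{m}$)
$F{\left(h \right)} = \frac{38}{7}$ ($F{\left(h \right)} = \left(32 + \frac{32}{-7}\right) - 22 = \left(32 + 32 \left(- \frac{1}{7}\right)\right) - 22 = \left(32 - \frac{32}{7}\right) - 22 = \frac{192}{7} - 22 = \frac{38}{7}$)
$\sqrt{\left(- \frac{19005}{F{\left(24 \right)}} + \frac{20777 \frac{1}{-4792}}{-8428}\right) + 4009} = \sqrt{\left(- \frac{19005}{\frac{38}{7}} + \frac{20777 \frac{1}{-4792}}{-8428}\right) + 4009} = \sqrt{\left(\left(-19005\right) \frac{7}{38} + 20777 \left(- \frac{1}{4792}\right) \left(- \frac{1}{8428}\right)\right) + 4009} = \sqrt{\left(- \frac{133035}{38} - - \frac{20777}{40386976}\right) + 4009} = \sqrt{\left(- \frac{133035}{38} + \frac{20777}{40386976}\right) + 4009} = \sqrt{- \frac{2686440281317}{767352544} + 4009} = \sqrt{\frac{389876067579}{767352544}} = \frac{\sqrt{381597439160027514}}{27405448}$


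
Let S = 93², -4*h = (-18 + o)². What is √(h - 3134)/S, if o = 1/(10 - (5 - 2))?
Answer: I*√629889/121086 ≈ 0.0065545*I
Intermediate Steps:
o = ⅐ (o = 1/(10 - 1*3) = 1/(10 - 3) = 1/7 = ⅐ ≈ 0.14286)
h = -15625/196 (h = -(-18 + ⅐)²/4 = -(-125/7)²/4 = -¼*15625/49 = -15625/196 ≈ -79.719)
S = 8649
√(h - 3134)/S = √(-15625/196 - 3134)/8649 = √(-629889/196)*(1/8649) = (I*√629889/14)*(1/8649) = I*√629889/121086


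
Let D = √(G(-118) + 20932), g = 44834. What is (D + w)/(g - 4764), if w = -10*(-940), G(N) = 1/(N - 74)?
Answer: 940/4007 + √12056829/961680 ≈ 0.23820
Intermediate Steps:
G(N) = 1/(-74 + N)
D = √12056829/24 (D = √(1/(-74 - 118) + 20932) = √(1/(-192) + 20932) = √(-1/192 + 20932) = √(4018943/192) = √12056829/24 ≈ 144.68)
w = 9400
(D + w)/(g - 4764) = (√12056829/24 + 9400)/(44834 - 4764) = (9400 + √12056829/24)/40070 = (9400 + √12056829/24)*(1/40070) = 940/4007 + √12056829/961680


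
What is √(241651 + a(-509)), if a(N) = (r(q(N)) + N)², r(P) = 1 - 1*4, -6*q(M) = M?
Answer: √503795 ≈ 709.79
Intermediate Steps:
q(M) = -M/6
r(P) = -3 (r(P) = 1 - 4 = -3)
a(N) = (-3 + N)²
√(241651 + a(-509)) = √(241651 + (-3 - 509)²) = √(241651 + (-512)²) = √(241651 + 262144) = √503795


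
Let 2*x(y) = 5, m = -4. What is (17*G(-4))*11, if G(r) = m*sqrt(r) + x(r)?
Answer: 935/2 - 1496*I ≈ 467.5 - 1496.0*I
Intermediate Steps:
x(y) = 5/2 (x(y) = (1/2)*5 = 5/2)
G(r) = 5/2 - 4*sqrt(r) (G(r) = -4*sqrt(r) + 5/2 = 5/2 - 4*sqrt(r))
(17*G(-4))*11 = (17*(5/2 - 8*I))*11 = (85/2 - 136*I)*11 = 935/2 - 1496*I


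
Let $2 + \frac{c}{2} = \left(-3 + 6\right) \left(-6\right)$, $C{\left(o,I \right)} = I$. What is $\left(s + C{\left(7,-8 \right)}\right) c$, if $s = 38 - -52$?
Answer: $-3280$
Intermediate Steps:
$s = 90$ ($s = 38 + 52 = 90$)
$c = -40$ ($c = -4 + 2 \left(-3 + 6\right) \left(-6\right) = -4 + 2 \cdot 3 \left(-6\right) = -4 + 2 \left(-18\right) = -4 - 36 = -40$)
$\left(s + C{\left(7,-8 \right)}\right) c = \left(90 - 8\right) \left(-40\right) = 82 \left(-40\right) = -3280$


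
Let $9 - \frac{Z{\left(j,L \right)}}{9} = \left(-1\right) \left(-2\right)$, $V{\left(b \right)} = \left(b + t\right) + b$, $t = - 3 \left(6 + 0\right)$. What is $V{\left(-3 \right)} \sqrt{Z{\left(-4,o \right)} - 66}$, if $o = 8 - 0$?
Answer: $- 24 i \sqrt{3} \approx - 41.569 i$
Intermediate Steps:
$t = -18$ ($t = \left(-3\right) 6 = -18$)
$V{\left(b \right)} = -18 + 2 b$ ($V{\left(b \right)} = \left(b - 18\right) + b = \left(-18 + b\right) + b = -18 + 2 b$)
$o = 8$ ($o = 8 + 0 = 8$)
$Z{\left(j,L \right)} = 63$ ($Z{\left(j,L \right)} = 81 - 9 \left(\left(-1\right) \left(-2\right)\right) = 81 - 18 = 63$)
$V{\left(-3 \right)} \sqrt{Z{\left(-4,o \right)} - 66} = \left(-18 + 2 \left(-3\right)\right) \sqrt{63 - 66} = \left(-18 - 6\right) \sqrt{-3} = - 24 i \sqrt{3}$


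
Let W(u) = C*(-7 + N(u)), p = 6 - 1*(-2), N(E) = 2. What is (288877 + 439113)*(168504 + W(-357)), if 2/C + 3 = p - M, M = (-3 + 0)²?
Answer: 122671046935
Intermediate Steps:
M = 9 (M = (-3)² = 9)
p = 8 (p = 6 + 2 = 8)
C = -½ (C = 2/(-3 + (8 - 1*9)) = 2/(-3 + (8 - 9)) = 2/(-3 - 1) = 2/(-4) = 2*(-¼) = -½ ≈ -0.50000)
W(u) = 5/2 (W(u) = -(-7 + 2)/2 = -½*(-5) = 5/2)
(288877 + 439113)*(168504 + W(-357)) = (288877 + 439113)*(168504 + 5/2) = 727990*(337013/2) = 122671046935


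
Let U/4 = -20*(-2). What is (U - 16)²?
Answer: 20736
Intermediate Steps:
U = 160 (U = 4*(-20*(-2)) = 4*40 = 160)
(U - 16)² = (160 - 16)² = 144² = 20736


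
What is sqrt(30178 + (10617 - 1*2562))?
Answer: sqrt(38233) ≈ 195.53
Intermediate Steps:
sqrt(30178 + (10617 - 1*2562)) = sqrt(30178 + (10617 - 2562)) = sqrt(30178 + 8055) = sqrt(38233)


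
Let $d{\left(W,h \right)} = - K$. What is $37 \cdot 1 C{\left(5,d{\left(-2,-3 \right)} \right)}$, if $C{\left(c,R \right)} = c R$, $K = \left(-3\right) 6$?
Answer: $3330$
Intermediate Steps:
$K = -18$
$d{\left(W,h \right)} = 18$ ($d{\left(W,h \right)} = \left(-1\right) \left(-18\right) = 18$)
$C{\left(c,R \right)} = R c$
$37 \cdot 1 C{\left(5,d{\left(-2,-3 \right)} \right)} = 37 \cdot 1 \cdot 18 \cdot 5 = 37 \cdot 90 = 3330$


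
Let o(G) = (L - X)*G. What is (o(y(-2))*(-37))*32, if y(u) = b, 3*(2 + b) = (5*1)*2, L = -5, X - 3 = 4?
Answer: 18944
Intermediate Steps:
X = 7 (X = 3 + 4 = 7)
b = 4/3 (b = -2 + ((5*1)*2)/3 = -2 + (5*2)/3 = -2 + (⅓)*10 = -2 + 10/3 = 4/3 ≈ 1.3333)
y(u) = 4/3
o(G) = -12*G (o(G) = (-5 - 1*7)*G = (-5 - 7)*G = -12*G)
(o(y(-2))*(-37))*32 = (-12*4/3*(-37))*32 = -16*(-37)*32 = 592*32 = 18944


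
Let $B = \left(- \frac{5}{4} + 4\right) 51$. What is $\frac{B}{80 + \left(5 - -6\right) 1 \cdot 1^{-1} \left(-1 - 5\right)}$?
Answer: $\frac{561}{56} \approx 10.018$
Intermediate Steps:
$B = \frac{561}{4}$ ($B = \left(\left(-5\right) \frac{1}{4} + 4\right) 51 = \left(- \frac{5}{4} + 4\right) 51 = \frac{11}{4} \cdot 51 = \frac{561}{4} \approx 140.25$)
$\frac{B}{80 + \left(5 - -6\right) 1 \cdot 1^{-1} \left(-1 - 5\right)} = \frac{1}{80 + \left(5 - -6\right) 1 \cdot 1^{-1} \left(-1 - 5\right)} \frac{561}{4} = \frac{1}{80 + \left(5 + 6\right) 1 \cdot 1 \left(-6\right)} \frac{561}{4} = \frac{1}{80 + 11 \cdot 1 \left(-6\right)} \frac{561}{4} = \frac{1}{80 + 11 \left(-6\right)} \frac{561}{4} = \frac{1}{80 - 66} \cdot \frac{561}{4} = \frac{1}{14} \cdot \frac{561}{4} = \frac{561}{56}$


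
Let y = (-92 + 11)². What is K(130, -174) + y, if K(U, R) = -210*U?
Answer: -20739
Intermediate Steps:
y = 6561 (y = (-81)² = 6561)
K(130, -174) + y = -210*130 + 6561 = -27300 + 6561 = -20739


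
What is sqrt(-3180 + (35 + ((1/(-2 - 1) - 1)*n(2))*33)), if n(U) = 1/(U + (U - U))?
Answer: I*sqrt(3167) ≈ 56.276*I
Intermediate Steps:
n(U) = 1/U (n(U) = 1/(U + 0) = 1/U)
sqrt(-3180 + (35 + ((1/(-2 - 1) - 1)*n(2))*33)) = sqrt(-3180 + (35 + ((1/(-2 - 1) - 1)/2)*33)) = sqrt(-3180 + (35 + ((1/(-3) - 1)*(1/2))*33)) = sqrt(-3180 + (35 + ((-1/3 - 1)*(1/2))*33)) = sqrt(-3180 + (35 - 4/3*1/2*33)) = sqrt(-3180 + (35 - 2/3*33)) = sqrt(-3180 + (35 - 22)) = sqrt(-3180 + 13) = sqrt(-3167) = I*sqrt(3167)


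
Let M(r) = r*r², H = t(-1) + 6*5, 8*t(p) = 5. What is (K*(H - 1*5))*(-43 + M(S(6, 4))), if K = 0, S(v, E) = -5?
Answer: 0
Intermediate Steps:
t(p) = 5/8 (t(p) = (⅛)*5 = 5/8)
H = 245/8 (H = 5/8 + 6*5 = 5/8 + 30 = 245/8 ≈ 30.625)
M(r) = r³
(K*(H - 1*5))*(-43 + M(S(6, 4))) = (0*(245/8 - 1*5))*(-43 + (-5)³) = (0*(245/8 - 5))*(-43 - 125) = (0*(205/8))*(-168) = 0*(-168) = 0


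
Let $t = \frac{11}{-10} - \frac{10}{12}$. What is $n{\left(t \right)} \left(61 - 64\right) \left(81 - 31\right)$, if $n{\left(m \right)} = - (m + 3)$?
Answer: $160$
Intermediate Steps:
$t = - \frac{29}{15}$ ($t = 11 \left(- \frac{1}{10}\right) - \frac{5}{6} = - \frac{11}{10} - \frac{5}{6} = - \frac{29}{15} \approx -1.9333$)
$n{\left(m \right)} = -3 - m$ ($n{\left(m \right)} = - (3 + m) = -3 - m$)
$n{\left(t \right)} \left(61 - 64\right) \left(81 - 31\right) = \left(-3 - - \frac{29}{15}\right) \left(61 - 64\right) \left(81 - 31\right) = \left(-3 + \frac{29}{15}\right) \left(\left(-3\right) 50\right) = \left(- \frac{16}{15}\right) \left(-150\right) = 160$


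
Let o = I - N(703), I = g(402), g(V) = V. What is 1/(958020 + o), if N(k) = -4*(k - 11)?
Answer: 1/961190 ≈ 1.0404e-6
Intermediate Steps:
I = 402
N(k) = 44 - 4*k (N(k) = -4*(-11 + k) = 44 - 4*k)
o = 3170 (o = 402 - (44 - 4*703) = 402 - (44 - 2812) = 402 - 1*(-2768) = 402 + 2768 = 3170)
1/(958020 + o) = 1/(958020 + 3170) = 1/961190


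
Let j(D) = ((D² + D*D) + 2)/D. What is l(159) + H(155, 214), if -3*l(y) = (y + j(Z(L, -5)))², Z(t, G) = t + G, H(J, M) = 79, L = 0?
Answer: -546124/75 ≈ -7281.7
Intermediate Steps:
Z(t, G) = G + t
j(D) = (2 + 2*D²)/D (j(D) = ((D² + D²) + 2)/D = (2*D² + 2)/D = (2 + 2*D²)/D)
l(y) = -(-52/5 + y)²/3 (l(y) = -(y + (2*(-5 + 0) + 2/(-5 + 0)))²/3 = -(y + (2*(-5) + 2/(-5)))²/3 = -(y + (-10 + 2*(-⅕)))²/3 = -(y + (-10 - ⅖))²/3 = -(y - 52/5)²/3 = -(-52/5 + y)²/3)
l(159) + H(155, 214) = -(-52 + 5*159)²/75 + 79 = -(-52 + 795)²/75 + 79 = -1/75*743² + 79 = -1/75*552049 + 79 = -552049/75 + 79 = -546124/75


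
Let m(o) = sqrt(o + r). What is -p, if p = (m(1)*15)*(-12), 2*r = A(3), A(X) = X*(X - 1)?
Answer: 360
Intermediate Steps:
A(X) = X*(-1 + X)
r = 3 (r = (3*(-1 + 3))/2 = (3*2)/2 = (1/2)*6 = 3)
m(o) = sqrt(3 + o) (m(o) = sqrt(o + 3) = sqrt(3 + o))
p = -360 (p = (sqrt(3 + 1)*15)*(-12) = (sqrt(4)*15)*(-12) = (2*15)*(-12) = 30*(-12) = -360)
-p = -1*(-360) = 360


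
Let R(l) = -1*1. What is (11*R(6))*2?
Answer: -22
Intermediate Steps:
R(l) = -1
(11*R(6))*2 = (11*(-1))*2 = -11*2 = -22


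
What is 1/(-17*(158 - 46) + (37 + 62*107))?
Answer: 1/4767 ≈ 0.00020978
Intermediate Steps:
1/(-17*(158 - 46) + (37 + 62*107)) = 1/(-17*112 + (37 + 6634)) = 1/(-1904 + 6671) = 1/4767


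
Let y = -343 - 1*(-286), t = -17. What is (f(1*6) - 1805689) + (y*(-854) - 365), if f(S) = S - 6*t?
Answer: -1757268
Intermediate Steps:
y = -57 (y = -343 + 286 = -57)
f(S) = 102 + S (f(S) = S - 6*(-17) = S + 102 = 102 + S)
(f(1*6) - 1805689) + (y*(-854) - 365) = ((102 + 1*6) - 1805689) + (-57*(-854) - 365) = ((102 + 6) - 1805689) + (48678 - 365) = (108 - 1805689) + 48313 = -1805581 + 48313 = -1757268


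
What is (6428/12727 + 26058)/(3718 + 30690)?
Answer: 165823297/218955308 ≈ 0.75734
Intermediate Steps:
(6428/12727 + 26058)/(3718 + 30690) = (6428*(1/12727) + 26058)/34408 = (6428/12727 + 26058)*(1/34408) = (331646594/12727)*(1/34408) = 165823297/218955308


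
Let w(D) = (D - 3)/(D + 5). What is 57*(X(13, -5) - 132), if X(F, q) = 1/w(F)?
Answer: -37107/5 ≈ -7421.4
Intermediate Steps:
w(D) = (-3 + D)/(5 + D)
X(F, q) = (5 + F)/(-3 + F) (X(F, q) = 1/((-3 + F)/(5 + F)) = (5 + F)/(-3 + F))
57*(X(13, -5) - 132) = 57*((5 + 13)/(-3 + 13) - 132) = 57*(18/10 - 132) = 57*((⅒)*18 - 132) = 57*(9/5 - 132) = 57*(-651/5) = -37107/5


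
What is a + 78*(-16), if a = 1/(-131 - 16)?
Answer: -183457/147 ≈ -1248.0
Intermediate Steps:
a = -1/147 (a = 1/(-147) = -1/147 ≈ -0.0068027)
a + 78*(-16) = -1/147 + 78*(-16) = -1/147 - 1248 = -183457/147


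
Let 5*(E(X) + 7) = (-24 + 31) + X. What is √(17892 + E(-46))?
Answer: √446930/5 ≈ 133.71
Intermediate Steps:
E(X) = -28/5 + X/5 (E(X) = -7 + ((-24 + 31) + X)/5 = -7 + (7 + X)/5 = -7 + (7/5 + X/5) = -28/5 + X/5)
√(17892 + E(-46)) = √(17892 + (-28/5 + (⅕)*(-46))) = √(17892 + (-28/5 - 46/5)) = √(17892 - 74/5) = √(89386/5) = √446930/5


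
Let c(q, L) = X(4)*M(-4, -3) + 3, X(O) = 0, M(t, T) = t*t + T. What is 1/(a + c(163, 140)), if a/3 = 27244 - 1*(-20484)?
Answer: 1/143187 ≈ 6.9839e-6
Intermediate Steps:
M(t, T) = T + t**2 (M(t, T) = t**2 + T = T + t**2)
c(q, L) = 3 (c(q, L) = 0*(-3 + (-4)**2) + 3 = 0*(-3 + 16) + 3 = 0*13 + 3 = 0 + 3 = 3)
a = 143184 (a = 3*(27244 - 1*(-20484)) = 3*(27244 + 20484) = 3*47728 = 143184)
1/(a + c(163, 140)) = 1/(143184 + 3) = 1/143187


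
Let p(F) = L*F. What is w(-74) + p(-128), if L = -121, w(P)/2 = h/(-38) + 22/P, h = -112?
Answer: 10891790/703 ≈ 15493.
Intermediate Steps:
w(P) = 112/19 + 44/P (w(P) = 2*(-112/(-38) + 22/P) = 2*(-112*(-1/38) + 22/P) = 2*(56/19 + 22/P) = 112/19 + 44/P)
p(F) = -121*F
w(-74) + p(-128) = (112/19 + 44/(-74)) - 121*(-128) = (112/19 + 44*(-1/74)) + 15488 = (112/19 - 22/37) + 15488 = 3726/703 + 15488 = 10891790/703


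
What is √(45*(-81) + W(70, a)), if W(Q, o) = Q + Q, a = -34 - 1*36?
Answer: I*√3505 ≈ 59.203*I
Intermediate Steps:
a = -70 (a = -34 - 36 = -70)
W(Q, o) = 2*Q
√(45*(-81) + W(70, a)) = √(45*(-81) + 2*70) = √(-3645 + 140) = √(-3505) = I*√3505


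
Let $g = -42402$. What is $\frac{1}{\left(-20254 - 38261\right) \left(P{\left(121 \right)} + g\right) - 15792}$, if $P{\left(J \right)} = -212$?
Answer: $\frac{1}{2493542418} \approx 4.0104 \cdot 10^{-10}$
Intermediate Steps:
$\frac{1}{\left(-20254 - 38261\right) \left(P{\left(121 \right)} + g\right) - 15792} = \frac{1}{\left(-20254 - 38261\right) \left(-212 - 42402\right) - 15792} = \frac{1}{\left(-58515\right) \left(-42614\right) - 15792} = \frac{1}{2493558210 - 15792} = \frac{1}{2493542418}$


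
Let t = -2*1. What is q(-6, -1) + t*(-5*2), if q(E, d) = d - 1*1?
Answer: 18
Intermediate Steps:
q(E, d) = -1 + d (q(E, d) = d - 1 = -1 + d)
t = -2
q(-6, -1) + t*(-5*2) = (-1 - 1) - (-10)*2 = -2 - 2*(-10) = -2 + 20 = 18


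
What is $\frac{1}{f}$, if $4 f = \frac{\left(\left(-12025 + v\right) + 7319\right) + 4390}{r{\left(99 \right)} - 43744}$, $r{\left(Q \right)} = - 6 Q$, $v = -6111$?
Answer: $\frac{177352}{6427} \approx 27.595$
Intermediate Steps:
$f = \frac{6427}{177352}$ ($f = \frac{\left(\left(\left(-12025 - 6111\right) + 7319\right) + 4390\right) \frac{1}{\left(-6\right) 99 - 43744}}{4} = \frac{\left(\left(-18136 + 7319\right) + 4390\right) \frac{1}{-594 - 43744}}{4} = \frac{\left(-10817 + 4390\right) \frac{1}{-44338}}{4} = \frac{\left(-6427\right) \left(- \frac{1}{44338}\right)}{4} = \frac{1}{4} \cdot \frac{6427}{44338} = \frac{6427}{177352} \approx 0.036239$)
$\frac{1}{f} = \frac{1}{\frac{6427}{177352}} = \frac{177352}{6427}$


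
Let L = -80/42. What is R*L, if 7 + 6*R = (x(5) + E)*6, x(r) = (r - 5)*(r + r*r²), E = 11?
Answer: -1180/63 ≈ -18.730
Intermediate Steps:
L = -40/21 (L = -80*1/42 = -40/21 ≈ -1.9048)
x(r) = (-5 + r)*(r + r³)
R = 59/6 (R = -7/6 + ((5*(-5 + 5 + 5³ - 5*5²) + 11)*6)/6 = -7/6 + ((5*(-5 + 5 + 125 - 5*25) + 11)*6)/6 = -7/6 + ((5*(-5 + 5 + 125 - 125) + 11)*6)/6 = -7/6 + ((5*0 + 11)*6)/6 = -7/6 + ((0 + 11)*6)/6 = -7/6 + (11*6)/6 = -7/6 + (⅙)*66 = -7/6 + 11 = 59/6 ≈ 9.8333)
R*L = (59/6)*(-40/21) = -1180/63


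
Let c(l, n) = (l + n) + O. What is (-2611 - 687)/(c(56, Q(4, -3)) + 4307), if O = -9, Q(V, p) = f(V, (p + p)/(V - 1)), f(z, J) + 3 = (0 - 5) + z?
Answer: -1649/2175 ≈ -0.75816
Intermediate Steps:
f(z, J) = -8 + z (f(z, J) = -3 + ((0 - 5) + z) = -3 + (-5 + z) = -8 + z)
Q(V, p) = -8 + V
c(l, n) = -9 + l + n (c(l, n) = (l + n) - 9 = -9 + l + n)
(-2611 - 687)/(c(56, Q(4, -3)) + 4307) = (-2611 - 687)/((-9 + 56 + (-8 + 4)) + 4307) = -3298/((-9 + 56 - 4) + 4307) = -3298/(43 + 4307) = -3298/4350 = -3298*1/4350 = -1649/2175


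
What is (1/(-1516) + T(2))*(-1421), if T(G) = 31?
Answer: -66779895/1516 ≈ -44050.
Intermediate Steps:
(1/(-1516) + T(2))*(-1421) = (1/(-1516) + 31)*(-1421) = (-1/1516 + 31)*(-1421) = (46995/1516)*(-1421) = -66779895/1516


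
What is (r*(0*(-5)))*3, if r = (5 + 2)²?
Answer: 0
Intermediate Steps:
r = 49 (r = 7² = 49)
(r*(0*(-5)))*3 = (49*(0*(-5)))*3 = (49*0)*3 = 0*3 = 0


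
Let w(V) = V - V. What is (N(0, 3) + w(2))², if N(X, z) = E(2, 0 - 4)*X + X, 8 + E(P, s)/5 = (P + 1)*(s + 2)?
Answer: 0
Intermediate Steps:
E(P, s) = -40 + 5*(1 + P)*(2 + s) (E(P, s) = -40 + 5*((P + 1)*(s + 2)) = -40 + 5*((1 + P)*(2 + s)) = -40 + 5*(1 + P)*(2 + s))
N(X, z) = -69*X (N(X, z) = (-30 + 5*(0 - 4) + 10*2 + 5*2*(0 - 4))*X + X = (-30 + 5*(-4) + 20 + 5*2*(-4))*X + X = (-30 - 20 + 20 - 40)*X + X = -70*X + X = -69*X)
w(V) = 0
(N(0, 3) + w(2))² = (-69*0 + 0)² = (0 + 0)² = 0² = 0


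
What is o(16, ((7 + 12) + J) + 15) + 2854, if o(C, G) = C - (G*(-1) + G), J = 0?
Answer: 2870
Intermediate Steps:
o(C, G) = C (o(C, G) = C - (-G + G) = C - 1*0 = C + 0 = C)
o(16, ((7 + 12) + J) + 15) + 2854 = 16 + 2854 = 2870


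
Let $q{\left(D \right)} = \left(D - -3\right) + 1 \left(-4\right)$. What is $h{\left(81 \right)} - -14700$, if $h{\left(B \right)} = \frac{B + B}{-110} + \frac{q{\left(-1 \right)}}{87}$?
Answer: $\frac{70332343}{4785} \approx 14699.0$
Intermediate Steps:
$q{\left(D \right)} = -1 + D$ ($q{\left(D \right)} = \left(D + 3\right) - 4 = \left(3 + D\right) - 4 = -1 + D$)
$h{\left(B \right)} = - \frac{2}{87} - \frac{B}{55}$ ($h{\left(B \right)} = \frac{B + B}{-110} + \frac{-1 - 1}{87} = 2 B \left(- \frac{1}{110}\right) - \frac{2}{87} = - \frac{B}{55} - \frac{2}{87} = - \frac{2}{87} - \frac{B}{55}$)
$h{\left(81 \right)} - -14700 = \left(- \frac{2}{87} - \frac{81}{55}\right) - -14700 = \left(- \frac{2}{87} - \frac{81}{55}\right) + 14700 = - \frac{7157}{4785} + 14700 = \frac{70332343}{4785}$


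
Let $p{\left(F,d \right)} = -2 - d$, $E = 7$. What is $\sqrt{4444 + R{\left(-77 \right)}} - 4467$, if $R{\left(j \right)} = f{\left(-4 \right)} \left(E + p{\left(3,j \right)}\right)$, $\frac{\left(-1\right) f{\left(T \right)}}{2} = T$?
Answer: $-4467 + 10 \sqrt{51} \approx -4395.6$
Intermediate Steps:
$f{\left(T \right)} = - 2 T$
$R{\left(j \right)} = 40 - 8 j$ ($R{\left(j \right)} = \left(-2\right) \left(-4\right) \left(7 - \left(2 + j\right)\right) = 8 \left(5 - j\right) = 40 - 8 j$)
$\sqrt{4444 + R{\left(-77 \right)}} - 4467 = \sqrt{4444 + \left(40 - -616\right)} - 4467 = \sqrt{4444 + \left(40 + 616\right)} - 4467 = \sqrt{4444 + 656} - 4467 = \sqrt{5100} - 4467 = 10 \sqrt{51} - 4467 = -4467 + 10 \sqrt{51}$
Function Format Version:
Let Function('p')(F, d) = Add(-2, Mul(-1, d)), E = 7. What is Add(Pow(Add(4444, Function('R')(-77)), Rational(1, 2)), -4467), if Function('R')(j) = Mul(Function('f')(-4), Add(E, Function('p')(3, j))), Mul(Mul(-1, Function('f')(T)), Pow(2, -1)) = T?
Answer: Add(-4467, Mul(10, Pow(51, Rational(1, 2)))) ≈ -4395.6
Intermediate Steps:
Function('f')(T) = Mul(-2, T)
Function('R')(j) = Add(40, Mul(-8, j)) (Function('R')(j) = Mul(Mul(-2, -4), Add(7, Add(-2, Mul(-1, j)))) = Mul(8, Add(5, Mul(-1, j))) = Add(40, Mul(-8, j)))
Add(Pow(Add(4444, Function('R')(-77)), Rational(1, 2)), -4467) = Add(Pow(Add(4444, Add(40, Mul(-8, -77))), Rational(1, 2)), -4467) = Add(Pow(Add(4444, Add(40, 616)), Rational(1, 2)), -4467) = Add(Pow(Add(4444, 656), Rational(1, 2)), -4467) = Add(Pow(5100, Rational(1, 2)), -4467) = Add(Mul(10, Pow(51, Rational(1, 2))), -4467) = Add(-4467, Mul(10, Pow(51, Rational(1, 2))))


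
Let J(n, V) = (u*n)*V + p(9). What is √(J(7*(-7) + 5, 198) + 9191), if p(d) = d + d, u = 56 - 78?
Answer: √200873 ≈ 448.19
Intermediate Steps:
u = -22
p(d) = 2*d
J(n, V) = 18 - 22*V*n (J(n, V) = (-22*n)*V + 2*9 = -22*V*n + 18 = 18 - 22*V*n)
√(J(7*(-7) + 5, 198) + 9191) = √((18 - 22*198*(7*(-7) + 5)) + 9191) = √((18 - 22*198*(-49 + 5)) + 9191) = √((18 - 22*198*(-44)) + 9191) = √((18 + 191664) + 9191) = √(191682 + 9191) = √200873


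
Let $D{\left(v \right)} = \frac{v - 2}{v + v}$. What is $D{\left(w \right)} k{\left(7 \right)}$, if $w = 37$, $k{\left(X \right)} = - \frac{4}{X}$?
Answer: $- \frac{10}{37} \approx -0.27027$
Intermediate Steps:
$D{\left(v \right)} = \frac{-2 + v}{2 v}$
$D{\left(w \right)} k{\left(7 \right)} = \frac{-2 + 37}{2 \cdot 37} \left(- \frac{4}{7}\right) = \frac{1}{2} \cdot \frac{1}{37} \cdot 35 \left(\left(-4\right) \frac{1}{7}\right) = \frac{35}{74} \left(- \frac{4}{7}\right) = - \frac{10}{37}$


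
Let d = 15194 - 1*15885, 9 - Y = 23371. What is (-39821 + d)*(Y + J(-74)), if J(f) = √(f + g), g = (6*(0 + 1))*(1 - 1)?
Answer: 946441344 - 40512*I*√74 ≈ 9.4644e+8 - 3.485e+5*I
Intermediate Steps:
Y = -23362 (Y = 9 - 1*23371 = 9 - 23371 = -23362)
d = -691 (d = 15194 - 15885 = -691)
g = 0 (g = (6*1)*0 = 6*0 = 0)
J(f) = √f (J(f) = √(f + 0) = √f)
(-39821 + d)*(Y + J(-74)) = (-39821 - 691)*(-23362 + √(-74)) = -40512*(-23362 + I*√74) = 946441344 - 40512*I*√74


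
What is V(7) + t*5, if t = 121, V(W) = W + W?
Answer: 619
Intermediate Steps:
V(W) = 2*W
V(7) + t*5 = 2*7 + 121*5 = 14 + 605 = 619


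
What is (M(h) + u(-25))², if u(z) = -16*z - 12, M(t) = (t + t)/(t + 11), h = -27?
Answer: 9803161/64 ≈ 1.5317e+5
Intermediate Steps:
M(t) = 2*t/(11 + t) (M(t) = (2*t)/(11 + t) = 2*t/(11 + t))
u(z) = -12 - 16*z
(M(h) + u(-25))² = (2*(-27)/(11 - 27) + (-12 - 16*(-25)))² = (2*(-27)/(-16) + (-12 + 400))² = (2*(-27)*(-1/16) + 388)² = (27/8 + 388)² = (3131/8)² = 9803161/64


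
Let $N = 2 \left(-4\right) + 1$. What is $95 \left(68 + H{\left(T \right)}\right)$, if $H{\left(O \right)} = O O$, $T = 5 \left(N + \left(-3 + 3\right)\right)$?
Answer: $122835$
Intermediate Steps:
$N = -7$ ($N = -8 + 1 = -7$)
$T = -35$ ($T = 5 \left(-7 + \left(-3 + 3\right)\right) = 5 \left(-7 + 0\right) = 5 \left(-7\right) = -35$)
$H{\left(O \right)} = O^{2}$
$95 \left(68 + H{\left(T \right)}\right) = 95 \left(68 + \left(-35\right)^{2}\right) = 95 \left(68 + 1225\right) = 95 \cdot 1293 = 122835$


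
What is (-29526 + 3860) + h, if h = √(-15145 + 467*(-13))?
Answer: -25666 + 4*I*√1326 ≈ -25666.0 + 145.66*I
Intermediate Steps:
h = 4*I*√1326 (h = √(-15145 - 6071) = √(-21216) = 4*I*√1326 ≈ 145.66*I)
(-29526 + 3860) + h = (-29526 + 3860) + 4*I*√1326 = -25666 + 4*I*√1326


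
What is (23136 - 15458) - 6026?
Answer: 1652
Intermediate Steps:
(23136 - 15458) - 6026 = 7678 - 6026 = 1652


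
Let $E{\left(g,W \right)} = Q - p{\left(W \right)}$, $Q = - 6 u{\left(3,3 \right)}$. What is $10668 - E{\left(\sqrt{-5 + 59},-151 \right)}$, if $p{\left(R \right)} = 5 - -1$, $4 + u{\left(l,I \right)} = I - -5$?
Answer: $10698$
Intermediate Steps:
$u{\left(l,I \right)} = 1 + I$ ($u{\left(l,I \right)} = -4 + \left(I - -5\right) = -4 + \left(I + 5\right) = -4 + \left(5 + I\right) = 1 + I$)
$p{\left(R \right)} = 6$ ($p{\left(R \right)} = 5 + 1 = 6$)
$Q = -24$ ($Q = - 6 \left(1 + 3\right) = \left(-6\right) 4 = -24$)
$E{\left(g,W \right)} = -30$ ($E{\left(g,W \right)} = -24 - 6 = -30$)
$10668 - E{\left(\sqrt{-5 + 59},-151 \right)} = 10668 - -30 = 10668 + 30 = 10698$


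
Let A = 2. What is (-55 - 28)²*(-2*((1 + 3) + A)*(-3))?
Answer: 248004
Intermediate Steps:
(-55 - 28)²*(-2*((1 + 3) + A)*(-3)) = (-55 - 28)²*(-2*((1 + 3) + 2)*(-3)) = (-83)²*(-2*(4 + 2)*(-3)) = 6889*(-2*6*(-3)) = 6889*(-12*(-3)) = 6889*36 = 248004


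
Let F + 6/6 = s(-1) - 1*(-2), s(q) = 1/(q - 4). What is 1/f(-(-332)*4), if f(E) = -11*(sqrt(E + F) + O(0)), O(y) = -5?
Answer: -25/71709 - 2*sqrt(8305)/71709 ≈ -0.0028903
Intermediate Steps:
s(q) = 1/(-4 + q)
F = 4/5 (F = -1 + (1/(-4 - 1) - 1*(-2)) = -1 + (1/(-5) + 2) = -1 + (-1/5 + 2) = -1 + 9/5 = 4/5 ≈ 0.80000)
f(E) = 55 - 11*sqrt(4/5 + E) (f(E) = -11*(sqrt(E + 4/5) - 5) = -11*(sqrt(4/5 + E) - 5) = -11*(-5 + sqrt(4/5 + E)) = 55 - 11*sqrt(4/5 + E))
1/f(-(-332)*4) = 1/(55 - 11*sqrt(20 + 25*(-(-332)*4))/5) = 1/(55 - 11*sqrt(20 + 25*(-166*(-8)))/5) = 1/(55 - 11*sqrt(20 + 25*1328)/5) = 1/(55 - 11*sqrt(20 + 33200)/5) = 1/(55 - 22*sqrt(8305)/5)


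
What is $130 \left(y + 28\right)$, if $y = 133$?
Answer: $20930$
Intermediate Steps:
$130 \left(y + 28\right) = 130 \left(133 + 28\right) = 130 \cdot 161 = 20930$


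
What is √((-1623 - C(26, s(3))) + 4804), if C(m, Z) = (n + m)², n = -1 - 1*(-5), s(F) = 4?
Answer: √2281 ≈ 47.760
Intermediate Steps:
n = 4 (n = -1 + 5 = 4)
C(m, Z) = (4 + m)²
√((-1623 - C(26, s(3))) + 4804) = √((-1623 - (4 + 26)²) + 4804) = √((-1623 - 1*30²) + 4804) = √((-1623 - 1*900) + 4804) = √((-1623 - 900) + 4804) = √(-2523 + 4804) = √2281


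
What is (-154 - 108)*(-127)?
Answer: 33274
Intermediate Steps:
(-154 - 108)*(-127) = -262*(-127) = 33274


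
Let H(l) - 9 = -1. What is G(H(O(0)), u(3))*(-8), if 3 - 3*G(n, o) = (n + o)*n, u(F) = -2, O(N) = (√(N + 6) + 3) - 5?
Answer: 120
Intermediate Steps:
O(N) = -2 + √(6 + N) (O(N) = (√(6 + N) + 3) - 5 = (3 + √(6 + N)) - 5 = -2 + √(6 + N))
H(l) = 8 (H(l) = 9 - 1 = 8)
G(n, o) = 1 - n*(n + o)/3 (G(n, o) = 1 - (n + o)*n/3 = 1 - n*(n + o)/3)
G(H(O(0)), u(3))*(-8) = (1 - ⅓*8² - ⅓*8*(-2))*(-8) = (1 - ⅓*64 + 16/3)*(-8) = (1 - 64/3 + 16/3)*(-8) = -15*(-8) = 120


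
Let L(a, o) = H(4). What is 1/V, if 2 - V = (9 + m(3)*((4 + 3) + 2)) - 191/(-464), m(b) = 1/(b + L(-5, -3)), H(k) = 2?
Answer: -2320/21371 ≈ -0.10856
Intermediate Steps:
L(a, o) = 2
m(b) = 1/(2 + b) (m(b) = 1/(b + 2) = 1/(2 + b))
V = -21371/2320 (V = 2 - ((9 + ((4 + 3) + 2)/(2 + 3)) - 191/(-464)) = 2 - ((9 + (7 + 2)/5) - 191*(-1)/464) = 2 - ((9 + (⅕)*9) - 1*(-191/464)) = 2 - ((9 + 9/5) + 191/464) = 2 - (54/5 + 191/464) = 2 - 1*26011/2320 = 2 - 26011/2320 = -21371/2320 ≈ -9.2116)
1/V = 1/(-21371/2320) = -2320/21371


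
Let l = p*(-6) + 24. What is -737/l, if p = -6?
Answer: -737/60 ≈ -12.283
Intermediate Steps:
l = 60 (l = -6*(-6) + 24 = 36 + 24 = 60)
-737/l = -737/60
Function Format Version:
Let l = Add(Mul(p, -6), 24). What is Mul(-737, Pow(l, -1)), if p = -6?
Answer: Rational(-737, 60) ≈ -12.283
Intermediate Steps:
l = 60 (l = Add(Mul(-6, -6), 24) = Add(36, 24) = 60)
Mul(-737, Pow(l, -1)) = Mul(-737, Pow(60, -1)) = Mul(-737, Rational(1, 60)) = Rational(-737, 60)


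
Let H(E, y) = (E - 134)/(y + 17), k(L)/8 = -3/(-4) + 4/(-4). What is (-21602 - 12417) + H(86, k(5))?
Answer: -170111/5 ≈ -34022.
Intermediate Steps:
k(L) = -2 (k(L) = 8*(-3/(-4) + 4/(-4)) = 8*(-3*(-1/4) + 4*(-1/4)) = 8*(3/4 - 1) = 8*(-1/4) = -2)
H(E, y) = (-134 + E)/(17 + y)
(-21602 - 12417) + H(86, k(5)) = (-21602 - 12417) + (-134 + 86)/(17 - 2) = -34019 - 48/15 = -34019 + (1/15)*(-48) = -34019 - 16/5 = -170111/5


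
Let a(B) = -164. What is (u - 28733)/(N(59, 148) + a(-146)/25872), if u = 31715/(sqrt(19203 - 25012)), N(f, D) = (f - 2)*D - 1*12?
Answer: -185845044/54486391 - 205132620*I*sqrt(5809)/316511445319 ≈ -3.4109 - 0.049396*I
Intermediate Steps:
N(f, D) = -12 + D*(-2 + f) (N(f, D) = (-2 + f)*D - 12 = D*(-2 + f) - 12 = -12 + D*(-2 + f))
u = -31715*I*sqrt(5809)/5809 (u = 31715/(sqrt(-5809)) = 31715/((I*sqrt(5809))) = 31715*(-I*sqrt(5809)/5809) = -31715*I*sqrt(5809)/5809 ≈ -416.12*I)
(u - 28733)/(N(59, 148) + a(-146)/25872) = (-31715*I*sqrt(5809)/5809 - 28733)/((-12 - 2*148 + 148*59) - 164/25872) = (-28733 - 31715*I*sqrt(5809)/5809)/((-12 - 296 + 8732) - 164*1/25872) = (-28733 - 31715*I*sqrt(5809)/5809)/(8424 - 41/6468) = (-28733 - 31715*I*sqrt(5809)/5809)/(54486391/6468) = (-28733 - 31715*I*sqrt(5809)/5809)*(6468/54486391) = -185845044/54486391 - 205132620*I*sqrt(5809)/316511445319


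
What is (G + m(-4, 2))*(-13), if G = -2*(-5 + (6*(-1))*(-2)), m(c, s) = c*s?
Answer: 286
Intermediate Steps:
G = -14 (G = -2*(-5 - 6*(-2)) = -2*(-5 + 12) = -2*7 = -14)
(G + m(-4, 2))*(-13) = (-14 - 4*2)*(-13) = (-14 - 8)*(-13) = -22*(-13) = 286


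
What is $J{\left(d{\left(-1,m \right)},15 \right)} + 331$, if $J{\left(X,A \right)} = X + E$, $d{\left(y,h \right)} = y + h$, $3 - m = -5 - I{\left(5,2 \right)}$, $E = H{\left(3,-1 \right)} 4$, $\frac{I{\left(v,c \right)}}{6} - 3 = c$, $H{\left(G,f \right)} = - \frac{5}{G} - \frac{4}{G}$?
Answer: $356$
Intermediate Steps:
$H{\left(G,f \right)} = - \frac{9}{G}$
$I{\left(v,c \right)} = 18 + 6 c$
$E = -12$ ($E = - \frac{9}{3} \cdot 4 = \left(-9\right) \frac{1}{3} \cdot 4 = \left(-3\right) 4 = -12$)
$m = 38$ ($m = 3 - \left(-5 - \left(18 + 6 \cdot 2\right)\right) = 3 - \left(-5 - \left(18 + 12\right)\right) = 3 - \left(-5 - 30\right) = 3 - -35 = 3 + 35 = 38$)
$d{\left(y,h \right)} = h + y$
$J{\left(X,A \right)} = -12 + X$ ($J{\left(X,A \right)} = X - 12 = -12 + X$)
$J{\left(d{\left(-1,m \right)},15 \right)} + 331 = \left(-12 + \left(38 - 1\right)\right) + 331 = \left(-12 + 37\right) + 331 = 25 + 331 = 356$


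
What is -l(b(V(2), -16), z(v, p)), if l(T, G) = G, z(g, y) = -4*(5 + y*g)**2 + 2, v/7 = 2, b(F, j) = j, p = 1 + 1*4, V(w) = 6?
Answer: 22498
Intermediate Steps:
p = 5 (p = 1 + 4 = 5)
v = 14 (v = 7*2 = 14)
z(g, y) = 2 - 4*(5 + g*y)**2 (z(g, y) = -4*(5 + g*y)**2 + 2 = 2 - 4*(5 + g*y)**2)
-l(b(V(2), -16), z(v, p)) = -(2 - 4*(5 + 14*5)**2) = -(2 - 4*(5 + 70)**2) = -(2 - 4*75**2) = -(2 - 4*5625) = -(2 - 22500) = -1*(-22498) = 22498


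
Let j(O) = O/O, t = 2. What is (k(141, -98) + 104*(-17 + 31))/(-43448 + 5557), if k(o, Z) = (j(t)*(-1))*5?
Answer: -1451/37891 ≈ -0.038294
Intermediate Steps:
j(O) = 1
k(o, Z) = -5 (k(o, Z) = (1*(-1))*5 = -1*5 = -5)
(k(141, -98) + 104*(-17 + 31))/(-43448 + 5557) = (-5 + 104*(-17 + 31))/(-43448 + 5557) = (-5 + 104*14)/(-37891) = (-5 + 1456)*(-1/37891) = 1451*(-1/37891) = -1451/37891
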